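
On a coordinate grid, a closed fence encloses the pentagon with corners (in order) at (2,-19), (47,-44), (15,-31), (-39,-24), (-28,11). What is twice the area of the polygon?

Using the shoelace formula, 2A = |(2·(-44) − 47·(-19)) + (47·(-31) − 15·(-44)) + (15·(-24) − (-39)·(-31)) + ((-39)·11 − (-28)·(-24)) + ((-28)·(-19) − 2·11)| = 2152, so the area is 1076.

2152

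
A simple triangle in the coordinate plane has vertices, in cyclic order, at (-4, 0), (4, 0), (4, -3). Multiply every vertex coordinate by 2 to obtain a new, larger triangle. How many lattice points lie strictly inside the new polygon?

37

By the shoelace formula, twice the signed area is |((-4)·0 − 4·0) + (4·(-3) − 4·0) + (4·0 − (-4)·(-3))| = 24, so the area is 12.
The number of boundary lattice points is Σ gcd(|Δx|,|Δy|) = gcd(8,0) + gcd(0,3) + gcd(8,3) = 8+3+1 = 12.
Scaling by 2 multiplies the area by 2² = 4 (so the new area is 48) and multiplies the boundary lattice-point count by 2, giving 24.
By Pick's theorem, the interior count of the dilated polygon is 48 − 24/2 + 1 = 37.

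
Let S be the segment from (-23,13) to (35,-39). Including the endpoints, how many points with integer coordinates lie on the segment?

3

The number of lattice points on a segment between lattice points is gcd(|Δx|,|Δy|) + 1 = gcd(58,52) + 1 = 2 + 1 = 3.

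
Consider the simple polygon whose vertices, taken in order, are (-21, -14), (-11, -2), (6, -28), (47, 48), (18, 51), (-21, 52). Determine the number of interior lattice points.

The shoelace formula gives twice the area as |[(-21)·(-2) − (-11)·(-14)] + [(-11)·(-28) − 6·(-2)] + [6·48 − 47·(-28)] + [47·51 − 18·48] + [18·52 − (-21)·51] + [(-21)·(-14) − (-21)·52]| = 6738, so the area is 3369.
Along each edge there are gcd(|Δx|,|Δy|)+1 lattice points, so counting each shared vertex once the boundary has gcd(10,12) + gcd(17,26) + gcd(41,76) + gcd(29,3) + gcd(39,1) + gcd(0,66) = 2+1+1+1+1+66 = 72.
By Pick's theorem A = I + B/2 − 1, so I = 3369 − 72/2 + 1 = 3334.

3334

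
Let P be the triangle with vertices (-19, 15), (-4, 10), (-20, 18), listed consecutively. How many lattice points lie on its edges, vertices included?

The number of boundary lattice points is Σ gcd(|Δx|,|Δy|) = gcd(15,5) + gcd(16,8) + gcd(1,3) = 5+8+1 = 14.

14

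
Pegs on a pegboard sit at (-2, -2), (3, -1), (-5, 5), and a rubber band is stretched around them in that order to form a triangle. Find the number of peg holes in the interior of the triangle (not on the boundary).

18

Using the shoelace formula, 2A = |[(-2)·(-1) − 3·(-2)] + [3·5 − (-5)·(-1)] + [(-5)·(-2) − (-2)·5]| = 38, so the area is 19.
Along each edge there are gcd(|Δx|,|Δy|)+1 lattice points, so counting each shared vertex once the boundary has gcd(5,1) + gcd(8,6) + gcd(3,7) = 1+2+1 = 4.
Pick's theorem gives I = A − B/2 + 1 = 19 − 4/2 + 1 = 18.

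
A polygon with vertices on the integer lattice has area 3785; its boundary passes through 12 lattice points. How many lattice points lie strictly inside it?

3780

From Pick's theorem, I = A − B/2 + 1 = 3785 − 12/2 + 1 = 3780.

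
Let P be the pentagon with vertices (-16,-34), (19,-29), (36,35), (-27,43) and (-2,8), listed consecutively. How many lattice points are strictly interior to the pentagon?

2677

Using the shoelace formula, 2A = |((-16)·(-29) − 19·(-34)) + (19·35 − 36·(-29)) + (36·43 − (-27)·35) + ((-27)·8 − (-2)·43) + ((-2)·(-34) − (-16)·8)| = 5378, so the area is 2689.
Summing gcd(|Δx|,|Δy|) over the edges gives the boundary count: gcd(35,5) + gcd(17,64) + gcd(63,8) + gcd(25,35) + gcd(14,42) = 5+1+1+5+14 = 26.
Pick's theorem gives I = A − B/2 + 1 = 2689 − 26/2 + 1 = 2677.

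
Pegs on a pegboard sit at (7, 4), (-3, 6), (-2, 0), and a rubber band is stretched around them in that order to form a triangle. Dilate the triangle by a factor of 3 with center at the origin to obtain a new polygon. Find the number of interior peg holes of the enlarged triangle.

Using the shoelace formula, 2A = |(7·6 − (-3)·4) + ((-3)·0 − (-2)·6) + ((-2)·4 − 7·0)| = 58, so the area is 29.
Summing gcd(|Δx|,|Δy|) over the edges gives the boundary count: gcd(10,2) + gcd(1,6) + gcd(9,4) = 2+1+1 = 4.
Scaling by 3 multiplies the area by 3² = 9 (so the new area is 261) and multiplies the boundary lattice-point count by 3, giving 12.
By Pick's theorem, the interior count of the dilated polygon is 261 − 12/2 + 1 = 256.

256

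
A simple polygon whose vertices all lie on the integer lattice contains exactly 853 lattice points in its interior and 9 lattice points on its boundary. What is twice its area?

1713

By Pick's theorem, A = I + B/2 − 1 = 853 + 9/2 − 1 = 1713/2.
Hence 2A = 1713.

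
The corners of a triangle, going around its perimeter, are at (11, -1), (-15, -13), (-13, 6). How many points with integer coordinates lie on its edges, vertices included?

4

Summing gcd(|Δx|,|Δy|) over the edges gives the boundary count: gcd(26,12) + gcd(2,19) + gcd(24,7) = 2+1+1 = 4.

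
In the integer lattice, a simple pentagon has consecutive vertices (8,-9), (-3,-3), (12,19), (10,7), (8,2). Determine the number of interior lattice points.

The shoelace formula gives twice the area as |(8·(-3) − (-3)·(-9)) + ((-3)·19 − 12·(-3)) + (12·7 − 10·19) + (10·2 − 8·7) + (8·(-9) − 8·2)| = 302, so the area is 151.
The number of boundary lattice points is Σ gcd(|Δx|,|Δy|) = gcd(11,6) + gcd(15,22) + gcd(2,12) + gcd(2,5) + gcd(0,11) = 1+1+2+1+11 = 16.
By Pick's theorem A = I + B/2 − 1, so I = 151 − 16/2 + 1 = 144.

144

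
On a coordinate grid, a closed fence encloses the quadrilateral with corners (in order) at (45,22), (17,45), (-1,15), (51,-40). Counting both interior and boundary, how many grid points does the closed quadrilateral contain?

2080

By the shoelace formula, twice the signed area is |[45·45 − 17·22] + [17·15 − (-1)·45] + [(-1)·(-40) − 51·15] + [51·22 − 45·(-40)]| = 4148, so the area is 2074.
Summing gcd(|Δx|,|Δy|) over the edges gives the boundary count: gcd(28,23) + gcd(18,30) + gcd(52,55) + gcd(6,62) = 1+6+1+2 = 10.
Pick's theorem gives I = A − B/2 + 1 = 2074 − 10/2 + 1 = 2070, so the closed region contains I + B = 2070 + 10 = 2080 lattice points.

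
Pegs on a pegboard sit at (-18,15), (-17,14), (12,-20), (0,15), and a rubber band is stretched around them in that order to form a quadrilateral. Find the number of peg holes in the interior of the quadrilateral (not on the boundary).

By the shoelace formula, twice the signed area is |((-18)·14 − (-17)·15) + ((-17)·(-20) − 12·14) + (12·15 − 0·(-20)) + (0·15 − (-18)·15)| = 625, so the area is 625/2.
Along each edge there are gcd(|Δx|,|Δy|)+1 lattice points, so counting each shared vertex once the boundary has gcd(1,1) + gcd(29,34) + gcd(12,35) + gcd(18,0) = 1+1+1+18 = 21.
Pick's theorem gives I = A − B/2 + 1 = 625/2 − 21/2 + 1 = 303.

303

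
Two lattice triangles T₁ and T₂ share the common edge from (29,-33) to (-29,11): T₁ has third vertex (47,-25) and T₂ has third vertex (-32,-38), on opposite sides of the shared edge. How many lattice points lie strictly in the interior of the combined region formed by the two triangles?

2112

The union is the simple quadrilateral with vertices (29,-33), (47,-25), (-29,11), (-32,-38) in order.
The shoelace formula gives twice the area as |(29·(-25) − 47·(-33)) + (47·11 − (-29)·(-25)) + ((-29)·(-38) − (-32)·11) + ((-32)·(-33) − 29·(-38))| = 4230, so the area is 2115.
The number of boundary lattice points is Σ gcd(|Δx|,|Δy|) = gcd(18,8) + gcd(76,36) + gcd(3,49) + gcd(61,5) = 2+4+1+1 = 8.
By Pick's theorem I = A − B/2 + 1 = 2115 − 8/2 + 1 = 2112.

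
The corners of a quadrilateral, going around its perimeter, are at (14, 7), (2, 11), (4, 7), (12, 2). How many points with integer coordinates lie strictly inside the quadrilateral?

The shoelace formula gives twice the area as |(14·11 − 2·7) + (2·7 − 4·11) + (4·2 − 12·7) + (12·7 − 14·2)| = 90, so the area is 45.
The number of boundary lattice points is Σ gcd(|Δx|,|Δy|) = gcd(12,4) + gcd(2,4) + gcd(8,5) + gcd(2,5) = 4+2+1+1 = 8.
Pick's theorem gives I = A − B/2 + 1 = 45 − 8/2 + 1 = 42.

42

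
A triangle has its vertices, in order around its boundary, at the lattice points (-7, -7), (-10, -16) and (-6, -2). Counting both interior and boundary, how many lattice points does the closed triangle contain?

7

The shoelace formula gives twice the area as |((-7)·(-16) − (-10)·(-7)) + ((-10)·(-2) − (-6)·(-16)) + ((-6)·(-7) − (-7)·(-2))| = 6, so the area is 3.
Summing gcd(|Δx|,|Δy|) over the edges gives the boundary count: gcd(3,9) + gcd(4,14) + gcd(1,5) = 3+2+1 = 6.
Pick's theorem gives I = A − B/2 + 1 = 3 − 6/2 + 1 = 1, so the closed region contains I + B = 1 + 6 = 7 lattice points.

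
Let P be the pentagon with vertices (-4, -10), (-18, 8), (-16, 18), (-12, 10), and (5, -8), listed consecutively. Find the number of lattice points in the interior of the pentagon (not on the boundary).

190

By the shoelace formula, twice the signed area is |((-4)·8 − (-18)·(-10)) + ((-18)·18 − (-16)·8) + ((-16)·10 − (-12)·18) + ((-12)·(-8) − 5·10) + (5·(-10) − (-4)·(-8))| = 388, so the area is 194.
The number of boundary lattice points is Σ gcd(|Δx|,|Δy|) = gcd(14,18) + gcd(2,10) + gcd(4,8) + gcd(17,18) + gcd(9,2) = 2+2+4+1+1 = 10.
By Pick's theorem A = I + B/2 − 1, so I = 194 − 10/2 + 1 = 190.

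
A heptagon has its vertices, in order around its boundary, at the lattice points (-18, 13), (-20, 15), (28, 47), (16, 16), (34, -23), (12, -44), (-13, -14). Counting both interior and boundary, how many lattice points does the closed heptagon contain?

2499

The shoelace formula gives twice the area as |((-18)·15 − (-20)·13) + ((-20)·47 − 28·15) + (28·16 − 16·47) + (16·(-23) − 34·16) + (34·(-44) − 12·(-23)) + (12·(-14) − (-13)·(-44)) + ((-13)·13 − (-18)·(-14))| = 4967, so the area is 2483.5.
Summing gcd(|Δx|,|Δy|) over the edges gives the boundary count: gcd(2,2) + gcd(48,32) + gcd(12,31) + gcd(18,39) + gcd(22,21) + gcd(25,30) + gcd(5,27) = 2+16+1+3+1+5+1 = 29.
Pick's theorem gives I = A − B/2 + 1 = 2483.5 − 29/2 + 1 = 2470, so the closed region contains I + B = 2470 + 29 = 2499 lattice points.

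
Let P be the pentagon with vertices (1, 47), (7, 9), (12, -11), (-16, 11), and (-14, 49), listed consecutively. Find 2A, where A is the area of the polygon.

Using the shoelace formula, 2A = |(1·9 − 7·47) + (7·(-11) − 12·9) + (12·11 − (-16)·(-11)) + ((-16)·49 − (-14)·11) + ((-14)·47 − 1·49)| = 1886, so the area is 943.

1886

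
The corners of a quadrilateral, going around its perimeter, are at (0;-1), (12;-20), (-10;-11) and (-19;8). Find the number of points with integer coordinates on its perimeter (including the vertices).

Along each edge there are gcd(|Δx|,|Δy|)+1 lattice points, so counting each shared vertex once the boundary has gcd(12,19) + gcd(22,9) + gcd(9,19) + gcd(19,9) = 1+1+1+1 = 4.

4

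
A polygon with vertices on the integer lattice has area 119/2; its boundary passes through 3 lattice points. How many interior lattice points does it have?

Pick's theorem A = I + B/2 − 1 rearranges to I = A − B/2 + 1 = 119/2 − 3/2 + 1 = 59.

59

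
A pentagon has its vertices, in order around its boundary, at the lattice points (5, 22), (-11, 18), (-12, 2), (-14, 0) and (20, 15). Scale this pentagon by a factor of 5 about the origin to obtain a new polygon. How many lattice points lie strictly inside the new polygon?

8841

By the shoelace formula, twice the signed area is |[5·18 − (-11)·22] + [(-11)·2 − (-12)·18] + [(-12)·0 − (-14)·2] + [(-14)·15 − 20·0] + [20·22 − 5·15]| = 709, so the area is 709/2.
The number of boundary lattice points is Σ gcd(|Δx|,|Δy|) = gcd(16,4) + gcd(1,16) + gcd(2,2) + gcd(34,15) + gcd(15,7) = 4+1+2+1+1 = 9.
Scaling by 5 multiplies the area by 5² = 25 (so the new area is 17725/2) and multiplies the boundary lattice-point count by 5, giving 45.
By Pick's theorem, the interior count of the dilated polygon is 17725/2 − 45/2 + 1 = 8841.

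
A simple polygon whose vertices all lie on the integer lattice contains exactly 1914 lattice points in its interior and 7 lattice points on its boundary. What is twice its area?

3833

By Pick's theorem, A = I + B/2 − 1 = 1914 + 7/2 − 1 = 3833/2.
Hence 2A = 3833.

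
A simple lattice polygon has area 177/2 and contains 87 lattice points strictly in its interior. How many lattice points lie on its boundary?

5

Pick's theorem gives A = I + B/2 − 1, so B = 2(A − I + 1) = 2(177/2 − 87 + 1) = 5.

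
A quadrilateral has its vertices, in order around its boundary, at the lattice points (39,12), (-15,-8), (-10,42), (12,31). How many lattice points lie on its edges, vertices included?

19

The number of boundary lattice points is Σ gcd(|Δx|,|Δy|) = gcd(54,20) + gcd(5,50) + gcd(22,11) + gcd(27,19) = 2+5+11+1 = 19.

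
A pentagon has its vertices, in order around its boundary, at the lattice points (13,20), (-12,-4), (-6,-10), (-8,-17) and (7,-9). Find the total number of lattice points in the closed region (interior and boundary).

383

Using the shoelace formula, 2A = |(13·(-4) − (-12)·20) + ((-12)·(-10) − (-6)·(-4)) + ((-6)·(-17) − (-8)·(-10)) + ((-8)·(-9) − 7·(-17)) + (7·20 − 13·(-9))| = 754, so the area is 377.
The number of boundary lattice points is Σ gcd(|Δx|,|Δy|) = gcd(25,24) + gcd(6,6) + gcd(2,7) + gcd(15,8) + gcd(6,29) = 1+6+1+1+1 = 10.
Pick's theorem gives I = A − B/2 + 1 = 377 − 10/2 + 1 = 373, so the closed region contains I + B = 373 + 10 = 383 lattice points.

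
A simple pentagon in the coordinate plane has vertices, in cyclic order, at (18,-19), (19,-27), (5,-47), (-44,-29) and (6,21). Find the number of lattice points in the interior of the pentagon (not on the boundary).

Using the shoelace formula, 2A = |[18·(-27) − 19·(-19)] + [19·(-47) − 5·(-27)] + [5·(-29) − (-44)·(-47)] + [(-44)·21 − 6·(-29)] + [6·(-19) − 18·21]| = 4338, so the area is 2169.
Summing gcd(|Δx|,|Δy|) over the edges gives the boundary count: gcd(1,8) + gcd(14,20) + gcd(49,18) + gcd(50,50) + gcd(12,40) = 1+2+1+50+4 = 58.
Pick's theorem gives I = A − B/2 + 1 = 2169 − 58/2 + 1 = 2141.

2141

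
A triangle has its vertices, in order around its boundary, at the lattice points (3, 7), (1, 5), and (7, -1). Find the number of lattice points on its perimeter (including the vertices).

12

The number of boundary lattice points is Σ gcd(|Δx|,|Δy|) = gcd(2,2) + gcd(6,6) + gcd(4,8) = 2+6+4 = 12.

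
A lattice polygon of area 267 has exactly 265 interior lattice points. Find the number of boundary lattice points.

6

Pick's theorem gives A = I + B/2 − 1, so B = 2(A − I + 1) = 2(267 − 265 + 1) = 6.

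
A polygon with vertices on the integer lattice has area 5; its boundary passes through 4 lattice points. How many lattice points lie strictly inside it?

4

From Pick's theorem, I = A − B/2 + 1 = 5 − 4/2 + 1 = 4.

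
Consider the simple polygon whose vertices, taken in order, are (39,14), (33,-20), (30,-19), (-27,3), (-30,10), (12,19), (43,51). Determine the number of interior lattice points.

2073

By the shoelace formula, twice the signed area is |(39·(-20) − 33·14) + (33·(-19) − 30·(-20)) + (30·3 − (-27)·(-19)) + ((-27)·10 − (-30)·3) + ((-30)·19 − 12·10) + (12·51 − 43·19) + (43·14 − 39·51)| = 4154, so the area is 2077.
Along each edge there are gcd(|Δx|,|Δy|)+1 lattice points, so counting each shared vertex once the boundary has gcd(6,34) + gcd(3,1) + gcd(57,22) + gcd(3,7) + gcd(42,9) + gcd(31,32) + gcd(4,37) = 2+1+1+1+3+1+1 = 10.
Pick's theorem gives I = A − B/2 + 1 = 2077 − 10/2 + 1 = 2073.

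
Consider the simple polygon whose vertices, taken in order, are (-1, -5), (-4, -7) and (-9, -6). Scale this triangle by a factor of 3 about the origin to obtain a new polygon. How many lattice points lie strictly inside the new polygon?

55

Using the shoelace formula, 2A = |((-1)·(-7) − (-4)·(-5)) + ((-4)·(-6) − (-9)·(-7)) + ((-9)·(-5) − (-1)·(-6))| = 13, so the area is 13/2.
The number of boundary lattice points is Σ gcd(|Δx|,|Δy|) = gcd(3,2) + gcd(5,1) + gcd(8,1) = 1+1+1 = 3.
Scaling by 3 multiplies the area by 3² = 9 (so the new area is 58.5) and multiplies the boundary lattice-point count by 3, giving 9.
By Pick's theorem, the interior count of the dilated polygon is 58.5 − 9/2 + 1 = 55.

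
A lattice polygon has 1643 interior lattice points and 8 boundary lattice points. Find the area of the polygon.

By Pick's theorem, A = I + B/2 − 1 = 1643 + 8/2 − 1 = 1646.

1646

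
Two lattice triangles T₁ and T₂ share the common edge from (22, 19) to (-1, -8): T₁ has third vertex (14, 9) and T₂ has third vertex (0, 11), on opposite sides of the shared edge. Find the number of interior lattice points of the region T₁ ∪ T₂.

210

The union is the simple quadrilateral with vertices (22, 19), (14, 9), (-1, -8), (0, 11) in order.
Using the shoelace formula, 2A = |(22·9 − 14·19) + (14·(-8) − (-1)·9) + ((-1)·11 − 0·(-8)) + (0·19 − 22·11)| = 424, so the area is 212.
The number of boundary lattice points is Σ gcd(|Δx|,|Δy|) = gcd(8,10) + gcd(15,17) + gcd(1,19) + gcd(22,8) = 2+1+1+2 = 6.
By Pick's theorem I = A − B/2 + 1 = 212 − 6/2 + 1 = 210.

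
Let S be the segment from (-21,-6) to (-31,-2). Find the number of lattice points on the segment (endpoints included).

3

The number of lattice points on a segment between lattice points is gcd(|Δx|,|Δy|) + 1 = gcd(10,4) + 1 = 2 + 1 = 3.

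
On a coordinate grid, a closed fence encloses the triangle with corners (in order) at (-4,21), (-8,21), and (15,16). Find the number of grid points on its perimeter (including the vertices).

6

Along each edge there are gcd(|Δx|,|Δy|)+1 lattice points, so counting each shared vertex once the boundary has gcd(4,0) + gcd(23,5) + gcd(19,5) = 4+1+1 = 6.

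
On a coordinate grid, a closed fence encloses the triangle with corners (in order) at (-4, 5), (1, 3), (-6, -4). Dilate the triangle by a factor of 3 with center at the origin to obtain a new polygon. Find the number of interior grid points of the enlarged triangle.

208

Using the shoelace formula, 2A = |[(-4)·3 − 1·5] + [1·(-4) − (-6)·3] + [(-6)·5 − (-4)·(-4)]| = 49, so the area is 24.5.
Along each edge there are gcd(|Δx|,|Δy|)+1 lattice points, so counting each shared vertex once the boundary has gcd(5,2) + gcd(7,7) + gcd(2,9) = 1+7+1 = 9.
Scaling by 3 multiplies the area by 3² = 9 (so the new area is 441/2) and multiplies the boundary lattice-point count by 3, giving 27.
By Pick's theorem, the interior count of the dilated polygon is 441/2 − 27/2 + 1 = 208.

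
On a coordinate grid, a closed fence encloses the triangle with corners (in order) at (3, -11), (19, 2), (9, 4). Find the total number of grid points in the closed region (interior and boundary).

Using the shoelace formula, 2A = |(3·2 − 19·(-11)) + (19·4 − 9·2) + (9·(-11) − 3·4)| = 162, so the area is 81.
Summing gcd(|Δx|,|Δy|) over the edges gives the boundary count: gcd(16,13) + gcd(10,2) + gcd(6,15) = 1+2+3 = 6.
Pick's theorem gives I = A − B/2 + 1 = 81 − 6/2 + 1 = 79, so the closed region contains I + B = 79 + 6 = 85 lattice points.

85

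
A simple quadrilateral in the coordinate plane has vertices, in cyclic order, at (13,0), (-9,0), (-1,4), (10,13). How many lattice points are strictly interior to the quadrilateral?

116

The shoelace formula gives twice the area as |(13·0 − (-9)·0) + ((-9)·4 − (-1)·0) + ((-1)·13 − 10·4) + (10·0 − 13·13)| = 258, so the area is 129.
The number of boundary lattice points is Σ gcd(|Δx|,|Δy|) = gcd(22,0) + gcd(8,4) + gcd(11,9) + gcd(3,13) = 22+4+1+1 = 28.
By Pick's theorem A = I + B/2 − 1, so I = 129 − 28/2 + 1 = 116.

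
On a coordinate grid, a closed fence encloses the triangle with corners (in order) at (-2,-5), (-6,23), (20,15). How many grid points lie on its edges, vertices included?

8

The number of boundary lattice points is Σ gcd(|Δx|,|Δy|) = gcd(4,28) + gcd(26,8) + gcd(22,20) = 4+2+2 = 8.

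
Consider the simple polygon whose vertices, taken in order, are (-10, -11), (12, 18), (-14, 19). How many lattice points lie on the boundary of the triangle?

4

Along each edge there are gcd(|Δx|,|Δy|)+1 lattice points, so counting each shared vertex once the boundary has gcd(22,29) + gcd(26,1) + gcd(4,30) = 1+1+2 = 4.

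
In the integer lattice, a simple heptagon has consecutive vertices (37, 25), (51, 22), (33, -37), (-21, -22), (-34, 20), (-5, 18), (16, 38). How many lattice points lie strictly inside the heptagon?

3867

The shoelace formula gives twice the area as |(37·22 − 51·25) + (51·(-37) − 33·22) + (33·(-22) − (-21)·(-37)) + ((-21)·20 − (-34)·(-22)) + ((-34)·18 − (-5)·20) + ((-5)·38 − 16·18) + (16·25 − 37·38)| = 7741, so the area is 7741/2.
The number of boundary lattice points is Σ gcd(|Δx|,|Δy|) = gcd(14,3) + gcd(18,59) + gcd(54,15) + gcd(13,42) + gcd(29,2) + gcd(21,20) + gcd(21,13) = 1+1+3+1+1+1+1 = 9.
Pick's theorem gives I = A − B/2 + 1 = 7741/2 − 9/2 + 1 = 3867.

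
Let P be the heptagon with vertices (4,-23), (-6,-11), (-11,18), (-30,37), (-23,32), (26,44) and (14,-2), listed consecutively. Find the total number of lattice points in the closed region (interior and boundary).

1621

Using the shoelace formula, 2A = |(4·(-11) − (-6)·(-23)) + ((-6)·18 − (-11)·(-11)) + ((-11)·37 − (-30)·18) + ((-30)·32 − (-23)·37) + ((-23)·44 − 26·32) + (26·(-2) − 14·44) + (14·(-23) − 4·(-2))| = 3213, so the area is 1606.5.
Summing gcd(|Δx|,|Δy|) over the edges gives the boundary count: gcd(10,12) + gcd(5,29) + gcd(19,19) + gcd(7,5) + gcd(49,12) + gcd(12,46) + gcd(10,21) = 2+1+19+1+1+2+1 = 27.
Pick's theorem gives I = A − B/2 + 1 = 1606.5 − 27/2 + 1 = 1594, so the closed region contains I + B = 1594 + 27 = 1621 lattice points.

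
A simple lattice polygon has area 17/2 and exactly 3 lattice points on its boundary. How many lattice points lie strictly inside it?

8

Pick's theorem A = I + B/2 − 1 rearranges to I = A − B/2 + 1 = 17/2 − 3/2 + 1 = 8.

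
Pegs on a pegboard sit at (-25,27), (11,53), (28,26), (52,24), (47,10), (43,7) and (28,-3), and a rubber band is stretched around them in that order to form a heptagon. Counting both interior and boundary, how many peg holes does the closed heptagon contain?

1934

The shoelace formula gives twice the area as |((-25)·53 − 11·27) + (11·26 − 28·53) + (28·24 − 52·26) + (52·10 − 47·24) + (47·7 − 43·10) + (43·(-3) − 28·7) + (28·27 − (-25)·(-3))| = 3853, so the area is 1926.5.
The number of boundary lattice points is Σ gcd(|Δx|,|Δy|) = gcd(36,26) + gcd(17,27) + gcd(24,2) + gcd(5,14) + gcd(4,3) + gcd(15,10) + gcd(53,30) = 2+1+2+1+1+5+1 = 13.
Pick's theorem gives I = A − B/2 + 1 = 1926.5 − 13/2 + 1 = 1921, so the closed region contains I + B = 1921 + 13 = 1934 lattice points.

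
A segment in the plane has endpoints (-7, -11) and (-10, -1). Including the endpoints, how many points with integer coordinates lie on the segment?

2

The number of lattice points on a segment between lattice points is gcd(|Δx|,|Δy|) + 1 = gcd(3,10) + 1 = 1 + 1 = 2.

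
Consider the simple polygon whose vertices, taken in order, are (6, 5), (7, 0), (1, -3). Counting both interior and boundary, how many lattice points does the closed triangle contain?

20

The shoelace formula gives twice the area as |[6·0 − 7·5] + [7·(-3) − 1·0] + [1·5 − 6·(-3)]| = 33, so the area is 16.5.
Summing gcd(|Δx|,|Δy|) over the edges gives the boundary count: gcd(1,5) + gcd(6,3) + gcd(5,8) = 1+3+1 = 5.
Pick's theorem gives I = A − B/2 + 1 = 16.5 − 5/2 + 1 = 15, so the closed region contains I + B = 15 + 5 = 20 lattice points.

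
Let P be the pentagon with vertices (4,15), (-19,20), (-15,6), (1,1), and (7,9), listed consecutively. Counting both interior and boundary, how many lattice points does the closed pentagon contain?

306

The shoelace formula gives twice the area as |(4·20 − (-19)·15) + ((-19)·6 − (-15)·20) + ((-15)·1 − 1·6) + (1·9 − 7·1) + (7·15 − 4·9)| = 601, so the area is 300.5.
The number of boundary lattice points is Σ gcd(|Δx|,|Δy|) = gcd(23,5) + gcd(4,14) + gcd(16,5) + gcd(6,8) + gcd(3,6) = 1+2+1+2+3 = 9.
Pick's theorem gives I = A − B/2 + 1 = 300.5 − 9/2 + 1 = 297, so the closed region contains I + B = 297 + 9 = 306 lattice points.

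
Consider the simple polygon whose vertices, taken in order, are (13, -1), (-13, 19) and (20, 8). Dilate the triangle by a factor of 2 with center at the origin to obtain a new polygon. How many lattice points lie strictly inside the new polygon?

The shoelace formula gives twice the area as |[13·19 − (-13)·(-1)] + [(-13)·8 − 20·19] + [20·(-1) − 13·8]| = 374, so the area is 187.
The number of boundary lattice points is Σ gcd(|Δx|,|Δy|) = gcd(26,20) + gcd(33,11) + gcd(7,9) = 2+11+1 = 14.
Scaling by 2 multiplies the area by 2² = 4 (so the new area is 748) and multiplies the boundary lattice-point count by 2, giving 28.
By Pick's theorem, the interior count of the dilated polygon is 748 − 28/2 + 1 = 735.

735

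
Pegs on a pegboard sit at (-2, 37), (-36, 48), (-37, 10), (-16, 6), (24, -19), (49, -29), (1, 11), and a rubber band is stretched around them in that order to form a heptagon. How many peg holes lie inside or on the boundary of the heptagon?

1818

Using the shoelace formula, 2A = |[(-2)·48 − (-36)·37] + [(-36)·10 − (-37)·48] + [(-37)·6 − (-16)·10] + [(-16)·(-19) − 24·6] + [24·(-29) − 49·(-19)] + [49·11 − 1·(-29)] + [1·37 − (-2)·11]| = 3612, so the area is 1806.
The number of boundary lattice points is Σ gcd(|Δx|,|Δy|) = gcd(34,11) + gcd(1,38) + gcd(21,4) + gcd(40,25) + gcd(25,10) + gcd(48,40) + gcd(3,26) = 1+1+1+5+5+8+1 = 22.
Pick's theorem gives I = A − B/2 + 1 = 1806 − 22/2 + 1 = 1796, so the closed region contains I + B = 1796 + 22 = 1818 lattice points.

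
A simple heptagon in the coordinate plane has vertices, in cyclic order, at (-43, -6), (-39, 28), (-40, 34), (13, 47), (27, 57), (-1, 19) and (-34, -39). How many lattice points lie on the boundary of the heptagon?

12

The number of boundary lattice points is Σ gcd(|Δx|,|Δy|) = gcd(4,34) + gcd(1,6) + gcd(53,13) + gcd(14,10) + gcd(28,38) + gcd(33,58) + gcd(9,33) = 2+1+1+2+2+1+3 = 12.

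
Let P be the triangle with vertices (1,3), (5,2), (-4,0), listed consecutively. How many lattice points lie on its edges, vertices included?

Along each edge there are gcd(|Δx|,|Δy|)+1 lattice points, so counting each shared vertex once the boundary has gcd(4,1) + gcd(9,2) + gcd(5,3) = 1+1+1 = 3.

3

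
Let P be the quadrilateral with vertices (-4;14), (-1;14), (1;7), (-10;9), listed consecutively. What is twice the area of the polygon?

By the shoelace formula, twice the signed area is |((-4)·14 − (-1)·14) + ((-1)·7 − 1·14) + (1·9 − (-10)·7) + ((-10)·14 − (-4)·9)| = 88, so the area is 44.

88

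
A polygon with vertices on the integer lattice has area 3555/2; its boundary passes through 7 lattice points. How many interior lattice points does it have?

Pick's theorem A = I + B/2 − 1 rearranges to I = A − B/2 + 1 = 3555/2 − 7/2 + 1 = 1775.

1775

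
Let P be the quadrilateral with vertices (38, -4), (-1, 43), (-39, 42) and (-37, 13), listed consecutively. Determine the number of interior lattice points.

1982

Using the shoelace formula, 2A = |(38·43 − (-1)·(-4)) + ((-1)·42 − (-39)·43) + ((-39)·13 − (-37)·42) + ((-37)·(-4) − 38·13)| = 3966, so the area is 1983.
Summing gcd(|Δx|,|Δy|) over the edges gives the boundary count: gcd(39,47) + gcd(38,1) + gcd(2,29) + gcd(75,17) = 1+1+1+1 = 4.
Pick's theorem gives I = A − B/2 + 1 = 1983 − 4/2 + 1 = 1982.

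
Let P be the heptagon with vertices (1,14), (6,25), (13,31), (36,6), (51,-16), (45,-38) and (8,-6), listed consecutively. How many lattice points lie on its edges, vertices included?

8

The number of boundary lattice points is Σ gcd(|Δx|,|Δy|) = gcd(5,11) + gcd(7,6) + gcd(23,25) + gcd(15,22) + gcd(6,22) + gcd(37,32) + gcd(7,20) = 1+1+1+1+2+1+1 = 8.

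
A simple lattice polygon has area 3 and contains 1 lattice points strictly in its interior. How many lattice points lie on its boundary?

6

Pick's theorem gives A = I + B/2 − 1, so B = 2(A − I + 1) = 2(3 − 1 + 1) = 6.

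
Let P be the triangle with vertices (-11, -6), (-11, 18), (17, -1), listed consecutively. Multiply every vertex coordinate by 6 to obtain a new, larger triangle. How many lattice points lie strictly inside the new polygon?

Using the shoelace formula, 2A = |[(-11)·18 − (-11)·(-6)] + [(-11)·(-1) − 17·18] + [17·(-6) − (-11)·(-1)]| = 672, so the area is 336.
Along each edge there are gcd(|Δx|,|Δy|)+1 lattice points, so counting each shared vertex once the boundary has gcd(0,24) + gcd(28,19) + gcd(28,5) = 24+1+1 = 26.
Scaling by 6 multiplies the area by 6² = 36 (so the new area is 12096) and multiplies the boundary lattice-point count by 6, giving 156.
By Pick's theorem, the interior count of the dilated polygon is 12096 − 156/2 + 1 = 12019.

12019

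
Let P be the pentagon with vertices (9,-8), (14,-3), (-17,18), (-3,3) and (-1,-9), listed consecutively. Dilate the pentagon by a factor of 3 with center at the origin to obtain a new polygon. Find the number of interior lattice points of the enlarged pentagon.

Using the shoelace formula, 2A = |(9·(-3) − 14·(-8)) + (14·18 − (-17)·(-3)) + ((-17)·3 − (-3)·18) + ((-3)·(-9) − (-1)·3) + ((-1)·(-8) − 9·(-9))| = 408, so the area is 204.
Along each edge there are gcd(|Δx|,|Δy|)+1 lattice points, so counting each shared vertex once the boundary has gcd(5,5) + gcd(31,21) + gcd(14,15) + gcd(2,12) + gcd(10,1) = 5+1+1+2+1 = 10.
Scaling by 3 multiplies the area by 3² = 9 (so the new area is 1836) and multiplies the boundary lattice-point count by 3, giving 30.
By Pick's theorem, the interior count of the dilated polygon is 1836 − 30/2 + 1 = 1822.

1822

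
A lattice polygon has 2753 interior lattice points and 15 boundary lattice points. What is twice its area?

5519

By Pick's theorem, A = I + B/2 − 1 = 2753 + 15/2 − 1 = 5519/2.
Hence 2A = 5519.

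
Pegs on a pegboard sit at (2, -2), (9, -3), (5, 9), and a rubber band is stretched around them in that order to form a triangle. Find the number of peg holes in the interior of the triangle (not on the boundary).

38

By the shoelace formula, twice the signed area is |(2·(-3) − 9·(-2)) + (9·9 − 5·(-3)) + (5·(-2) − 2·9)| = 80, so the area is 40.
Summing gcd(|Δx|,|Δy|) over the edges gives the boundary count: gcd(7,1) + gcd(4,12) + gcd(3,11) = 1+4+1 = 6.
By Pick's theorem A = I + B/2 − 1, so I = 40 − 6/2 + 1 = 38.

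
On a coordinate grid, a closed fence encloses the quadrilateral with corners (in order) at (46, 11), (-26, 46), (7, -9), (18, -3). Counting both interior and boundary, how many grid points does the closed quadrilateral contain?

By the shoelace formula, twice the signed area is |[46·46 − (-26)·11] + [(-26)·(-9) − 7·46] + [7·(-3) − 18·(-9)] + [18·11 − 46·(-3)]| = 2791, so the area is 1395.5.
The number of boundary lattice points is Σ gcd(|Δx|,|Δy|) = gcd(72,35) + gcd(33,55) + gcd(11,6) + gcd(28,14) = 1+11+1+14 = 27.
Pick's theorem gives I = A − B/2 + 1 = 1395.5 − 27/2 + 1 = 1383, so the closed region contains I + B = 1383 + 27 = 1410 lattice points.

1410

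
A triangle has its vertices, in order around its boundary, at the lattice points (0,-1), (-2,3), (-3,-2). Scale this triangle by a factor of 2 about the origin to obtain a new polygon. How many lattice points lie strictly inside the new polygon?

25

The shoelace formula gives twice the area as |[0·3 − (-2)·(-1)] + [(-2)·(-2) − (-3)·3] + [(-3)·(-1) − 0·(-2)]| = 14, so the area is 7.
The number of boundary lattice points is Σ gcd(|Δx|,|Δy|) = gcd(2,4) + gcd(1,5) + gcd(3,1) = 2+1+1 = 4.
Scaling by 2 multiplies the area by 2² = 4 (so the new area is 28) and multiplies the boundary lattice-point count by 2, giving 8.
By Pick's theorem, the interior count of the dilated polygon is 28 − 8/2 + 1 = 25.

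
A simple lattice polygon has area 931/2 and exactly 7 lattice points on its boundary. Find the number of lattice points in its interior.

From Pick's theorem, I = A − B/2 + 1 = 931/2 − 7/2 + 1 = 463.

463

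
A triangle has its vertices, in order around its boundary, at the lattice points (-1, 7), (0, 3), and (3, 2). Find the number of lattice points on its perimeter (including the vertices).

The number of boundary lattice points is Σ gcd(|Δx|,|Δy|) = gcd(1,4) + gcd(3,1) + gcd(4,5) = 1+1+1 = 3.

3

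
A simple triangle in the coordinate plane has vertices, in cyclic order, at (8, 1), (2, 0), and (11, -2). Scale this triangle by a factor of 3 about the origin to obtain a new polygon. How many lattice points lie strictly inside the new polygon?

The shoelace formula gives twice the area as |[8·0 − 2·1] + [2·(-2) − 11·0] + [11·1 − 8·(-2)]| = 21, so the area is 10.5.
Summing gcd(|Δx|,|Δy|) over the edges gives the boundary count: gcd(6,1) + gcd(9,2) + gcd(3,3) = 1+1+3 = 5.
Scaling by 3 multiplies the area by 3² = 9 (so the new area is 94.5) and multiplies the boundary lattice-point count by 3, giving 15.
By Pick's theorem, the interior count of the dilated polygon is 94.5 − 15/2 + 1 = 88.

88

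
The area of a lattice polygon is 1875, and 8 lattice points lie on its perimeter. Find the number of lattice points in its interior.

Pick's theorem A = I + B/2 − 1 rearranges to I = A − B/2 + 1 = 1875 − 8/2 + 1 = 1872.

1872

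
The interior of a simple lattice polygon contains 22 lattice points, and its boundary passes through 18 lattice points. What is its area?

30

Pick's theorem states A = I + B/2 − 1, so A = 22 + 18/2 − 1 = 30.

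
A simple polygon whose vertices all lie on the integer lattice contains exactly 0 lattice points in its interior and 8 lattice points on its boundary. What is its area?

By Pick's theorem, A = I + B/2 − 1 = 0 + 8/2 − 1 = 3.

3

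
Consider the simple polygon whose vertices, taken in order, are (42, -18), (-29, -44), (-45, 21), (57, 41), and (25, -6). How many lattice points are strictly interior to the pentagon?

The shoelace formula gives twice the area as |(42·(-44) − (-29)·(-18)) + ((-29)·21 − (-45)·(-44)) + ((-45)·41 − 57·21) + (57·(-6) − 25·41) + (25·(-18) − 42·(-6))| = 9566, so the area is 4783.
The number of boundary lattice points is Σ gcd(|Δx|,|Δy|) = gcd(71,26) + gcd(16,65) + gcd(102,20) + gcd(32,47) + gcd(17,12) = 1+1+2+1+1 = 6.
By Pick's theorem A = I + B/2 − 1, so I = 4783 − 6/2 + 1 = 4781.

4781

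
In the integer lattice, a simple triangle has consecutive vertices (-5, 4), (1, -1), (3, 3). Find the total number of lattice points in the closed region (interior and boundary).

20

The shoelace formula gives twice the area as |[(-5)·(-1) − 1·4] + [1·3 − 3·(-1)] + [3·4 − (-5)·3]| = 34, so the area is 17.
Summing gcd(|Δx|,|Δy|) over the edges gives the boundary count: gcd(6,5) + gcd(2,4) + gcd(8,1) = 1+2+1 = 4.
Pick's theorem gives I = A − B/2 + 1 = 17 − 4/2 + 1 = 16, so the closed region contains I + B = 16 + 4 = 20 lattice points.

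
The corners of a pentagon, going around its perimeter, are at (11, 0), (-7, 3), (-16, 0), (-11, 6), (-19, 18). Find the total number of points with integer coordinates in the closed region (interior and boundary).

158

By the shoelace formula, twice the signed area is |(11·3 − (-7)·0) + ((-7)·0 − (-16)·3) + ((-16)·6 − (-11)·0) + ((-11)·18 − (-19)·6) + ((-19)·0 − 11·18)| = 297, so the area is 297/2.
The number of boundary lattice points is Σ gcd(|Δx|,|Δy|) = gcd(18,3) + gcd(9,3) + gcd(5,6) + gcd(8,12) + gcd(30,18) = 3+3+1+4+6 = 17.
Pick's theorem gives I = A − B/2 + 1 = 297/2 − 17/2 + 1 = 141, so the closed region contains I + B = 141 + 17 = 158 lattice points.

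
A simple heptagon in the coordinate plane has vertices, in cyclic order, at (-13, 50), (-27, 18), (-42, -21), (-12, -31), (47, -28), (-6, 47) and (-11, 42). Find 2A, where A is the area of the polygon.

The shoelace formula gives twice the area as |[(-13)·18 − (-27)·50] + [(-27)·(-21) − (-42)·18] + [(-42)·(-31) − (-12)·(-21)] + [(-12)·(-28) − 47·(-31)] + [47·47 − (-6)·(-28)] + [(-6)·42 − (-11)·47] + [(-11)·50 − (-13)·42]| = 7584, so the area is 3792.

7584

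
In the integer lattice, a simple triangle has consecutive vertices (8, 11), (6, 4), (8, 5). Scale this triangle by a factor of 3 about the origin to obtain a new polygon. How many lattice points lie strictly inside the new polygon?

43

By the shoelace formula, twice the signed area is |(8·4 − 6·11) + (6·5 − 8·4) + (8·11 − 8·5)| = 12, so the area is 6.
The number of boundary lattice points is Σ gcd(|Δx|,|Δy|) = gcd(2,7) + gcd(2,1) + gcd(0,6) = 1+1+6 = 8.
Scaling by 3 multiplies the area by 3² = 9 (so the new area is 54) and multiplies the boundary lattice-point count by 3, giving 24.
By Pick's theorem, the interior count of the dilated polygon is 54 − 24/2 + 1 = 43.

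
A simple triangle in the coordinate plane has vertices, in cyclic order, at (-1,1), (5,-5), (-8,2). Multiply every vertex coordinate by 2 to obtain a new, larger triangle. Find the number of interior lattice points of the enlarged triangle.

65

By the shoelace formula, twice the signed area is |((-1)·(-5) − 5·1) + (5·2 − (-8)·(-5)) + ((-8)·1 − (-1)·2)| = 36, so the area is 18.
Along each edge there are gcd(|Δx|,|Δy|)+1 lattice points, so counting each shared vertex once the boundary has gcd(6,6) + gcd(13,7) + gcd(7,1) = 6+1+1 = 8.
Scaling by 2 multiplies the area by 2² = 4 (so the new area is 72) and multiplies the boundary lattice-point count by 2, giving 16.
By Pick's theorem, the interior count of the dilated polygon is 72 − 16/2 + 1 = 65.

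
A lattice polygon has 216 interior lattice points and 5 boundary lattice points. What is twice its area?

By Pick's theorem, A = I + B/2 − 1 = 216 + 5/2 − 1 = 435/2.
Hence 2A = 435.

435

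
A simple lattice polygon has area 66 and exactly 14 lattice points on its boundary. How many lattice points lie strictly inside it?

60

Pick's theorem A = I + B/2 − 1 rearranges to I = A − B/2 + 1 = 66 − 14/2 + 1 = 60.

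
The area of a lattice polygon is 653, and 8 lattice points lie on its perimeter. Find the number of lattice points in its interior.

650

Pick's theorem A = I + B/2 − 1 rearranges to I = A − B/2 + 1 = 653 − 8/2 + 1 = 650.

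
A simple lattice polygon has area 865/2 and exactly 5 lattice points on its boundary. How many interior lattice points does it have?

431

Pick's theorem A = I + B/2 − 1 rearranges to I = A − B/2 + 1 = 865/2 − 5/2 + 1 = 431.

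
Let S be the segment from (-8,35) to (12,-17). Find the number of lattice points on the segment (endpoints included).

The number of lattice points on a segment between lattice points is gcd(|Δx|,|Δy|) + 1 = gcd(20,52) + 1 = 4 + 1 = 5.

5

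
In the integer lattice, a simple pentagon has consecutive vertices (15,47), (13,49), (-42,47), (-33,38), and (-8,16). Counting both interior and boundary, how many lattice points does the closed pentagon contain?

962

The shoelace formula gives twice the area as |[15·49 − 13·47] + [13·47 − (-42)·49] + [(-42)·38 − (-33)·47] + [(-33)·16 − (-8)·38] + [(-8)·47 − 15·16]| = 1908, so the area is 954.
The number of boundary lattice points is Σ gcd(|Δx|,|Δy|) = gcd(2,2) + gcd(55,2) + gcd(9,9) + gcd(25,22) + gcd(23,31) = 2+1+9+1+1 = 14.
Pick's theorem gives I = A − B/2 + 1 = 954 − 14/2 + 1 = 948, so the closed region contains I + B = 948 + 14 = 962 lattice points.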